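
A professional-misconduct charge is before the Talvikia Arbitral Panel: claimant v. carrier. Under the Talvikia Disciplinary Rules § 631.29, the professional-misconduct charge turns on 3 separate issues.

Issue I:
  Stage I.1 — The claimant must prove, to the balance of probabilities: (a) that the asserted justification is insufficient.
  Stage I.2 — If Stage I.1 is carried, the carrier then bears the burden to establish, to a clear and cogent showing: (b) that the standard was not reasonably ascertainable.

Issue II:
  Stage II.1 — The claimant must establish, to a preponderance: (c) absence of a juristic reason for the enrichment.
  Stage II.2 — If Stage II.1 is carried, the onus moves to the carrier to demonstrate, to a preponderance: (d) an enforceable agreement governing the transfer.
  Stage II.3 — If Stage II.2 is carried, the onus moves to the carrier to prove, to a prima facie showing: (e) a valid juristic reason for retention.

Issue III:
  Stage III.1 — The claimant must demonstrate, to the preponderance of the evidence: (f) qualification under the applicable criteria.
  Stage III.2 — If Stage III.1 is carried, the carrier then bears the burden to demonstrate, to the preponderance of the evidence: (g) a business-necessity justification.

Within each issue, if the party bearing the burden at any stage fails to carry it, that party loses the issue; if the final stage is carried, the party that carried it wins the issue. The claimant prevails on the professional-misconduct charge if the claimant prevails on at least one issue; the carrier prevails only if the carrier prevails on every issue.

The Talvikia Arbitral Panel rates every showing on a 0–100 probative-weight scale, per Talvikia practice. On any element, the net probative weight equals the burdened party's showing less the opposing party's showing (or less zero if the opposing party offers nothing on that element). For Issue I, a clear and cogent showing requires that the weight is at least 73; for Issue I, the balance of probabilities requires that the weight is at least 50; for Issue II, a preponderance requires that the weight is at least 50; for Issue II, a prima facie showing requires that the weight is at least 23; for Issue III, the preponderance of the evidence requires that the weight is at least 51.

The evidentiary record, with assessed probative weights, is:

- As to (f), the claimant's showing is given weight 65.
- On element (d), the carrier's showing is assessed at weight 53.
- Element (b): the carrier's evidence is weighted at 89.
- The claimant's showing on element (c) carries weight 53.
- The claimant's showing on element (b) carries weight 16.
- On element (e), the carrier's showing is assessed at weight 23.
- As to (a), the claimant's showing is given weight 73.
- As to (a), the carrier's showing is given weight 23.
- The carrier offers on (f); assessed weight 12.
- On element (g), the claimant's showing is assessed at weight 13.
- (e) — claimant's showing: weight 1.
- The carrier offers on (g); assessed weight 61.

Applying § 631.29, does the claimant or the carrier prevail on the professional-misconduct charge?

— Issue I —
Stage I.1 (claimant, the balance of probabilities, weight is at least 50): (a) net 73−23=50 ≥ 50 — meets.
  All elements met. The burden passes to the carrier.
Stage I.2 (carrier, a clear and cogent showing, weight is at least 73): (b) net 89−16=73 ≥ 73 — meets.
  Stage I.2 carried; the final stage is satisfied.
With every stage satisfied, the carrier prevails on this issue.
— Issue II —
Stage II.1 — burden on claimant; standard: a preponderance (weight is at least 50).
    (c): 53 ≥ 50 [met]
  Stage II.1 is satisfied; the onus moves to the carrier.
Stage II.2 — burden on carrier; standard: a preponderance (weight is at least 50).
    (d): 53 ≥ 50 [met]
  All elements met. The carrier retains the burden for Stage II.3.
Stage II.3 — burden on carrier; standard: a prima facie showing (weight is at least 23).
    (e): 23 − 1 = 22 < 23 [not met]
  Not every element is met, so the carrier fails to carry Stage II.3.
The analysis ends at Stage II.3; the claimant prevails on this issue.
— Issue III —
Stage III.1 — burden on claimant; standard: the preponderance of the evidence (weight is at least 51).
    (f): 65 − 12 = 53 ≥ 51 [met]
  Stage III.1 carried; the burden shifts to the carrier.
Stage III.2 — burden on carrier; standard: the preponderance of the evidence (weight is at least 51).
    (g): 61 − 13 = 48 < 51 [not met]
  Not every element is met, so the carrier fails to carry Stage III.2.
The analysis ends at Stage III.2; the claimant prevails on this issue.
Per-issue: Issue I → carrier; Issue II → claimant; Issue III → claimant. The claimant must prevail on at least one issue; overall, the claimant prevails.

claimant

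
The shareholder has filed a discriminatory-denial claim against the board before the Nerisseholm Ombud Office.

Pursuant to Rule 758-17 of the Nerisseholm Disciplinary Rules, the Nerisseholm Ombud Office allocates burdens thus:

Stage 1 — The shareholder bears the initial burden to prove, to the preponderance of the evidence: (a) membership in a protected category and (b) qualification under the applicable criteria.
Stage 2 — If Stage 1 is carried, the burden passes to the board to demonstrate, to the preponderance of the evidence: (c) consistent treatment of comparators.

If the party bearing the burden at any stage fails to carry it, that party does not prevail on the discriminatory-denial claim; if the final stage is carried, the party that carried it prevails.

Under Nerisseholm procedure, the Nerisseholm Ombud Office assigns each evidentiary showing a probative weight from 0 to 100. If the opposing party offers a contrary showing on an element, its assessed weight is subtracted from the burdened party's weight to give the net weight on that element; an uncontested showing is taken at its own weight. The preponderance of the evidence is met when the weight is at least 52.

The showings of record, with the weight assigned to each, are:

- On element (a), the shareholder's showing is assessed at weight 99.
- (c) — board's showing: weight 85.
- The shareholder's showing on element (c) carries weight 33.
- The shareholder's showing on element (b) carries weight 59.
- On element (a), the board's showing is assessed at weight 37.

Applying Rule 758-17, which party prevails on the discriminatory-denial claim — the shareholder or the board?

board

Stage 1 (shareholder, the preponderance of the evidence, weight is at least 52): (a) net 99−37=62 ≥ 52 — meets; (b) 59 ≥ 52 — meets.
  The shareholder carries Stage 1; the board now bears the burden.
Stage 2 (board, the preponderance of the evidence, weight is at least 52): (c) net 85−33=52 ≥ 52 — meets.
  The board carries the last stage.
With every stage satisfied, the board prevails.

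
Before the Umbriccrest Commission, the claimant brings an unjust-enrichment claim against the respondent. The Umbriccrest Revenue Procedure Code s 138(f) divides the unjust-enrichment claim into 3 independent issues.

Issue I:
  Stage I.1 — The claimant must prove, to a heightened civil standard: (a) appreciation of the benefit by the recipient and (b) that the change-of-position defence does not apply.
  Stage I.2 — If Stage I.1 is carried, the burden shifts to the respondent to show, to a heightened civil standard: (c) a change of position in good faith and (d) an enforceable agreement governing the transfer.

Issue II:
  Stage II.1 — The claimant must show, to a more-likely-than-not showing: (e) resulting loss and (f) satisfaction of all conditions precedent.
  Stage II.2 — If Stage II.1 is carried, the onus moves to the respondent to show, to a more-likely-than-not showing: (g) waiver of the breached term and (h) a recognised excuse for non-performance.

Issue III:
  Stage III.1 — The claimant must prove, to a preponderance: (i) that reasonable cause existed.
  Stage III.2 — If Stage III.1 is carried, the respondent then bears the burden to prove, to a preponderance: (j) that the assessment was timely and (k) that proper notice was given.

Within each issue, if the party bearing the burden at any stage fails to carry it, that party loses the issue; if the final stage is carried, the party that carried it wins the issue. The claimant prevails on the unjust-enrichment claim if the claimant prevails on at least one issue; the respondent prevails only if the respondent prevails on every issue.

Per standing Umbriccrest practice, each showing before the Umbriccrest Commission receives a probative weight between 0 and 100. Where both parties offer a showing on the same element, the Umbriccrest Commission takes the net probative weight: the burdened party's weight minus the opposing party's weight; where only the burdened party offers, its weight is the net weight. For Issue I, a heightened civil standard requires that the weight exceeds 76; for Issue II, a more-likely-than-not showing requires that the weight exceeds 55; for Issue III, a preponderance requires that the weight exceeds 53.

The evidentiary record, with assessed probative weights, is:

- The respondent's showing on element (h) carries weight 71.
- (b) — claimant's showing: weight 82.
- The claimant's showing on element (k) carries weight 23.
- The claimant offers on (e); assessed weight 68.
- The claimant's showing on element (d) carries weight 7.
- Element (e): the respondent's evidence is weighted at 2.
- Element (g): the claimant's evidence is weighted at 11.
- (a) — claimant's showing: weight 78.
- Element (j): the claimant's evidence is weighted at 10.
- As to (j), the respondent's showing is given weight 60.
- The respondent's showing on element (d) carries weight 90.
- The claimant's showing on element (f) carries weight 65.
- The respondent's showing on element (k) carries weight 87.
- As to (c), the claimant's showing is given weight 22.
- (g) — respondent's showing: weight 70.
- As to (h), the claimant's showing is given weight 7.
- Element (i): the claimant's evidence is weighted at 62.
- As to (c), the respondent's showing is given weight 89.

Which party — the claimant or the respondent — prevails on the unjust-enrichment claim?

— Issue I —
Stage I.1 (claimant, a heightened civil standard, weight exceeds 76): (a) 78 > 76 — meets; (b) 82 > 76 — meets.
  Stage I.1 carried; the burden shifts to the respondent.
Stage I.2 (respondent, a heightened civil standard, weight exceeds 76): (c) net 89−22=67 ≤ 76 — fails; (d) net 90−7=83 > 76 — meets.
  The respondent does not carry Stage I.2.
So the claimant prevails on this issue.
— Issue II —
Stage II.1 (claimant, a more-likely-than-not showing, weight exceeds 55): (e) net 68−2=66 > 55 — meets; (f) 65 > 55 — meets.
  Stage II.1 carried; the burden shifts to the respondent.
Stage II.2 (respondent, a more-likely-than-not showing, weight exceeds 55): (g) net 70−11=59 > 55 — meets; (h) net 71−7=64 > 55 — meets.
  The respondent carries the last stage.
With every stage satisfied, the respondent prevails on this issue.
— Issue III —
Stage III.1 — burden on claimant; standard: a preponderance (weight exceeds 53).
    (i): 62 > 53 [met]
  Stage III.1 carried; the burden shifts to the respondent.
Stage III.2 — burden on respondent; standard: a preponderance (weight exceeds 53).
    (j): 60 − 10 = 50 ≤ 53 [not met]
    (k): 87 − 23 = 64 > 53 [met]
  The respondent does not carry Stage III.2.
The claimant prevails on this issue.
Per-issue: Issue I → claimant; Issue II → respondent; Issue III → claimant. The claimant must prevail on at least one issue; overall, the claimant prevails.

claimant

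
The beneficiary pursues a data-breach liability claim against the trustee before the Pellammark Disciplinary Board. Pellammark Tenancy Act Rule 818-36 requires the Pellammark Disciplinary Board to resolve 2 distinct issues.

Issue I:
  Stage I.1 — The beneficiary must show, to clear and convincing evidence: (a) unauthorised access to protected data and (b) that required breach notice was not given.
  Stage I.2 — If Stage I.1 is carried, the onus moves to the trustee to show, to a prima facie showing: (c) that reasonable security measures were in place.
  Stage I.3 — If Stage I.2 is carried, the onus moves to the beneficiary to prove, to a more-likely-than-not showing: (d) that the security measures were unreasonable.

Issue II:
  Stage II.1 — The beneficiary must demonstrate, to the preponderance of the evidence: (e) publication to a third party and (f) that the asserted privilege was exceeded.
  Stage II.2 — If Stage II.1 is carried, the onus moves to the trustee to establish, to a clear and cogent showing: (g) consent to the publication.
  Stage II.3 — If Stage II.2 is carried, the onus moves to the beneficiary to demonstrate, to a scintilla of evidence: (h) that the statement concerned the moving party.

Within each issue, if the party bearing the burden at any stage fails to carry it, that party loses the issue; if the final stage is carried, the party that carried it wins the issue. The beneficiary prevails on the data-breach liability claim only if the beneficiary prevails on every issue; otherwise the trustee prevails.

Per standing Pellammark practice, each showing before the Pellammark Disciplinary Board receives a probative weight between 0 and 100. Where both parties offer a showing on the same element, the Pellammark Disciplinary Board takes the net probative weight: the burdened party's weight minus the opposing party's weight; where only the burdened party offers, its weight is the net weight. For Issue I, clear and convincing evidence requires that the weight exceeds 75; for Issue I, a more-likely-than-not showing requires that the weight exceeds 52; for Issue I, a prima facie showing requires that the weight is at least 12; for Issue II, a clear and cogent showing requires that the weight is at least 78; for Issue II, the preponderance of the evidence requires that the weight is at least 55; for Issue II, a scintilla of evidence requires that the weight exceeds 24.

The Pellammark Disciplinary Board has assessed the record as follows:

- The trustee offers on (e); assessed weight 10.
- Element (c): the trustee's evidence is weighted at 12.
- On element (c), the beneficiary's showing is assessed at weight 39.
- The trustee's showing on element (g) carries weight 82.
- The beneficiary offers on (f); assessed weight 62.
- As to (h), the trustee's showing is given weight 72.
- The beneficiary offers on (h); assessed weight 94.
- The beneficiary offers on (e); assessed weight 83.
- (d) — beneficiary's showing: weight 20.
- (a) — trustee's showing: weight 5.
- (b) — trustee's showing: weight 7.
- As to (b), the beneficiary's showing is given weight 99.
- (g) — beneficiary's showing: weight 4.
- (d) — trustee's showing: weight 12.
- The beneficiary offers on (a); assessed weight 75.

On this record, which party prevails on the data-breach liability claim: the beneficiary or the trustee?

— Issue I —
Stage I.1 — burden on beneficiary; standard: clear and convincing evidence (weight exceeds 75).
    (a): 75 − 5 = 70 ≤ 75 [not met]
    (b): 99 − 7 = 92 > 75 [met]
  Stage I.1 not carried; the beneficiary fails its burden.
The trustee prevails on this issue.
— Issue II —
Stage II.1 — burden on beneficiary; standard: the preponderance of the evidence (weight is at least 55).
    (e): 83 − 10 = 73 ≥ 55 [met]
    (f): 62 ≥ 55 [met]
  The beneficiary carries Stage II.1; the trustee now bears the burden.
Stage II.2 — burden on trustee; standard: a clear and cogent showing (weight is at least 78).
    (g): 82 − 4 = 78 ≥ 78 [met]
  Stage II.2 is satisfied; the onus moves to the beneficiary.
Stage II.3 — burden on beneficiary; standard: a scintilla of evidence (weight exceeds 24).
    (h): 94 − 72 = 22 ≤ 24 [not met]
  Stage II.3 not carried; the beneficiary fails its burden.
So the trustee prevails on this issue.
Per-issue: Issue I → trustee; Issue II → trustee. The beneficiary must prevail on every issue; overall, the trustee prevails.

trustee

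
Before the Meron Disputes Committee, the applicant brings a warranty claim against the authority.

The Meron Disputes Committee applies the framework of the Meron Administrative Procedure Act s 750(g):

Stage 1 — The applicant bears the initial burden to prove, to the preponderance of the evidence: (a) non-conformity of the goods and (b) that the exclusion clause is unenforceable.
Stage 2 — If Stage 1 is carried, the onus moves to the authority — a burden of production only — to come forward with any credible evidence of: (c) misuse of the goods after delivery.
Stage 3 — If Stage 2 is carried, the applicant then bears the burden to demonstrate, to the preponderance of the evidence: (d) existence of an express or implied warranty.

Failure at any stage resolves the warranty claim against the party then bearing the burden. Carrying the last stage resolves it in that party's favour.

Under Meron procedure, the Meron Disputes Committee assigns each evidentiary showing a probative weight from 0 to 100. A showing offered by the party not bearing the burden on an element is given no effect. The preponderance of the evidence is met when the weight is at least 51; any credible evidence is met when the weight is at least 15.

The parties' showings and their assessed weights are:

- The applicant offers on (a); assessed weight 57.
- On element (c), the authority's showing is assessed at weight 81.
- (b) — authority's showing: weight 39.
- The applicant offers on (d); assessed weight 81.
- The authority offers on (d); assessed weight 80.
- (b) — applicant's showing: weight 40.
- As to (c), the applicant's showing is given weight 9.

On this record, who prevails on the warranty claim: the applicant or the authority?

authority

Stage 1 — burden on applicant; standard: the preponderance of the evidence (weight is at least 51).
    (a): 57 ≥ 51 [met]
    (b): 40 (authority's 39 disregarded) < 51 [not met]
  Not every element is met, so the applicant fails to carry Stage 1.
The analysis ends at Stage 1; the authority prevails.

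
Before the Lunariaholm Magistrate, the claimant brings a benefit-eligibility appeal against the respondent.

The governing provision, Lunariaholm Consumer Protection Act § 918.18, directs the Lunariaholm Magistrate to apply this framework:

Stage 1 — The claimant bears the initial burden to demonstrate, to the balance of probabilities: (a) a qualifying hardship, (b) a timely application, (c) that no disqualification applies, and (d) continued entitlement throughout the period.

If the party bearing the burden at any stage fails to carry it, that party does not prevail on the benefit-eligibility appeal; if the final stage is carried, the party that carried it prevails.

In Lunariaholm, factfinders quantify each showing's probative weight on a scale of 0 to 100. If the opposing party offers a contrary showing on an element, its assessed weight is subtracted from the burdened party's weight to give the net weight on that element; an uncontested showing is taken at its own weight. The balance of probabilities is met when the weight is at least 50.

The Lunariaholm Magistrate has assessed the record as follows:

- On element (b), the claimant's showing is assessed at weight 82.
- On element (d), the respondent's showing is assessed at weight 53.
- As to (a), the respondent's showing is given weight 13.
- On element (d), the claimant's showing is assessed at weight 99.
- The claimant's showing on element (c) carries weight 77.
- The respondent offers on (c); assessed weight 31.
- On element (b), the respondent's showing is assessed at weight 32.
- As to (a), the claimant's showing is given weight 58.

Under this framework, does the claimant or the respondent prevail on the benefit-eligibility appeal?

respondent

Stage 1 — burden on claimant; standard: the balance of probabilities (weight is at least 50).
    (a): 58 − 13 = 45 < 50 [not met]
    (b): 82 − 32 = 50 ≥ 50 [met]
    (c): 77 − 31 = 46 < 50 [not met]
    (d): 99 − 53 = 46 < 50 [not met]
  Not every element is met, so the claimant fails to carry Stage 1.
The analysis ends at Stage 1; the respondent prevails.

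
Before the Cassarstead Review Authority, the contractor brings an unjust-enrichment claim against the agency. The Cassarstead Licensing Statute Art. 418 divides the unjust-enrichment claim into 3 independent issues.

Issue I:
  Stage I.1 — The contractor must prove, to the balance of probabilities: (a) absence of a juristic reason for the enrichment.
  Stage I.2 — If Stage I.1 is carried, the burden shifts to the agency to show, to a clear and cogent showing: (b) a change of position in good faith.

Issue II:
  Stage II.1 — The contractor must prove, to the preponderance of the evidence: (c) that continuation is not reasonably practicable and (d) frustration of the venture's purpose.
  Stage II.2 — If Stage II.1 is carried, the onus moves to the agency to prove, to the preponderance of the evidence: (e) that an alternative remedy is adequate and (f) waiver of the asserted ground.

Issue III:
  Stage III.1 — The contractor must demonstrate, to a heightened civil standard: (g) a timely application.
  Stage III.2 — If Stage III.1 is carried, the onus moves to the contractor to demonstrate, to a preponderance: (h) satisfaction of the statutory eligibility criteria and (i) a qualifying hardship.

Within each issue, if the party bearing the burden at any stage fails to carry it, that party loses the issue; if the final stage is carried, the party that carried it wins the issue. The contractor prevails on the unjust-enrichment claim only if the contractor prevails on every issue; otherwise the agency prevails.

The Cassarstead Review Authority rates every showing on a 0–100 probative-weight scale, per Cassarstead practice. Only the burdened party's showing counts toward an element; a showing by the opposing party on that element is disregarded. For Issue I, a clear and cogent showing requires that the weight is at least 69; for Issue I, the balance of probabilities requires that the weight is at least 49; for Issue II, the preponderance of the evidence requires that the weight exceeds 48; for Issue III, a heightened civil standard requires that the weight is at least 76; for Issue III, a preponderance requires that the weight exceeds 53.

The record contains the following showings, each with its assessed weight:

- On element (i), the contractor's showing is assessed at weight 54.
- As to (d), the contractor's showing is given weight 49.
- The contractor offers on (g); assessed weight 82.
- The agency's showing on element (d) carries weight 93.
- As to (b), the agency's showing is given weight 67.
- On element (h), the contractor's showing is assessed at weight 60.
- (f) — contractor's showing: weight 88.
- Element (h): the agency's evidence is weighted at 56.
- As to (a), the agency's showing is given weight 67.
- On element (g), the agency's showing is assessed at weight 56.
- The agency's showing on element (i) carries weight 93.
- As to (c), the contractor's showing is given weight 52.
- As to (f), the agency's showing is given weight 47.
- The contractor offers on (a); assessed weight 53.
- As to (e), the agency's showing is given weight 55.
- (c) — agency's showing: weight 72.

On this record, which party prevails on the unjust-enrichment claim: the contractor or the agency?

— Issue I —
At Stage I.1 the contractor must meet the balance of probabilities (weight is at least 49): on (a) the weight is 53 (the agency's 67 is given no effect), which does reach 49, so (a) meets the standard.
  Stage I.1 carried; the burden shifts to the agency.
At Stage I.2 the agency must meet a clear and cogent showing (weight is at least 69): on (b) the weight is 67, which does not reach 69, so (b) does not meet the standard.
  Not every element is met, so the agency fails to carry Stage I.2.
The analysis ends at Stage I.2; the contractor prevails on this issue.
— Issue II —
Stage II.1 — burden on contractor; standard: the preponderance of the evidence (weight exceeds 48).
    (c): 52 (agency's 72 disregarded) > 48 [met]
    (d): 49 (agency's 93 disregarded) > 48 [met]
  Stage II.1 carried; the burden shifts to the agency.
Stage II.2 — burden on agency; standard: the preponderance of the evidence (weight exceeds 48).
    (e): 55 > 48 [met]
    (f): 47 (contractor's 88 disregarded) ≤ 48 [not met]
  The agency does not carry Stage II.2.
The contractor prevails on this issue.
— Issue III —
Stage III.1 (contractor, a heightened civil standard, weight is at least 76): (g) 82 (agency's 56 disregarded) ≥ 76 — meets.
  All elements met. The contractor retains the burden for Stage III.2.
Stage III.2 (contractor, a preponderance, weight exceeds 53): (h) 60 (agency's 56 disregarded) > 53 — meets; (i) 54 (agency's 93 disregarded) > 53 — meets.
  The contractor carries the last stage.
All stages carried — the contractor prevails on this issue.
Per-issue: Issue I → contractor; Issue II → contractor; Issue III → contractor. The contractor must prevail on every issue; overall, the contractor prevails.

contractor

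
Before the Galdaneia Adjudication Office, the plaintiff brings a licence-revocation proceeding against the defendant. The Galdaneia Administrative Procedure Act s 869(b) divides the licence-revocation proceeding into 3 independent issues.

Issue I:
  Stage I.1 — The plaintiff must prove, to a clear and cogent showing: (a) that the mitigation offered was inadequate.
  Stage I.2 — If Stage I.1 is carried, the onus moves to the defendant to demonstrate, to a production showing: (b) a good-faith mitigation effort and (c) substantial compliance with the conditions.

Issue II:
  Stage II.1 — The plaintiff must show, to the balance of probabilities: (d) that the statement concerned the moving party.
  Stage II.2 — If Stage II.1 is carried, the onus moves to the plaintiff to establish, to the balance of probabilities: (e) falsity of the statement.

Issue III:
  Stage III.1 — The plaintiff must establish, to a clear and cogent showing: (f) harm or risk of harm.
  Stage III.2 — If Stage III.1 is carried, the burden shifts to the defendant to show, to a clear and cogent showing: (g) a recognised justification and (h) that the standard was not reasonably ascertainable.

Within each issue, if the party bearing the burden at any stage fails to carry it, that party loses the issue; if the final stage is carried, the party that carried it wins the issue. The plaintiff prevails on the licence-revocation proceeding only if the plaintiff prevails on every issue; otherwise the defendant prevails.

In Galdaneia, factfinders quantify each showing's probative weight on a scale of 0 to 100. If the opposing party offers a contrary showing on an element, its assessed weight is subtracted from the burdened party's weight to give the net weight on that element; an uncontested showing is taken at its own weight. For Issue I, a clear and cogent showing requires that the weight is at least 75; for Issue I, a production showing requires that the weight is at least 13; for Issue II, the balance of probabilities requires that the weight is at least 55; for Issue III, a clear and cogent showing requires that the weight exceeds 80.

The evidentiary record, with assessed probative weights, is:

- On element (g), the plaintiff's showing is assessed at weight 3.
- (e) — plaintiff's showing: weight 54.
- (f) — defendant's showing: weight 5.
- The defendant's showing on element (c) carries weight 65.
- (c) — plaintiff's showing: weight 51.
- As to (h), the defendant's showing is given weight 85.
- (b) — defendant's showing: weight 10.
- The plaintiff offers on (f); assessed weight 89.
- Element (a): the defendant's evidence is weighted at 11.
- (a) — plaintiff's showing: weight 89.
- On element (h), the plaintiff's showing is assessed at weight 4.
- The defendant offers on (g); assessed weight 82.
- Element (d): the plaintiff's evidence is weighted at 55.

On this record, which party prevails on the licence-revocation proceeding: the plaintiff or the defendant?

defendant

— Issue I —
Stage I.1 (plaintiff, a clear and cogent showing, weight is at least 75): (a) net 89−11=78 ≥ 75 — meets.
  Stage I.1 carried; the burden shifts to the defendant.
Stage I.2 (defendant, a production showing, weight is at least 13): (b) 10 < 13 — fails; (c) net 65−51=14 ≥ 13 — meets.
  Stage I.2 not carried; the defendant fails its burden.
The analysis ends at Stage I.2; the plaintiff prevails on this issue.
— Issue II —
At Stage II.1 the plaintiff must meet the balance of probabilities (weight is at least 55): on (d) the weight is 55, ≥ 55, so (d) meets the standard.
  Stage II.1 carried; the burden remains with the plaintiff.
At Stage II.2 the plaintiff must meet the balance of probabilities (weight is at least 55): on (e) the weight is 54, < 55, so (e) does not meet the standard.
  The plaintiff does not carry Stage II.2.
So the defendant prevails on this issue.
— Issue III —
Stage III.1 (plaintiff, a clear and cogent showing, weight exceeds 80): (f) net 89−5=84 > 80 — meets.
  The plaintiff carries Stage III.1; the defendant now bears the burden.
Stage III.2 (defendant, a clear and cogent showing, weight exceeds 80): (g) net 82−3=79 ≤ 80 — fails; (h) net 85−4=81 > 80 — meets.
  Stage III.2 not carried; the defendant fails its burden.
So the plaintiff prevails on this issue.
Per-issue: Issue I → plaintiff; Issue II → defendant; Issue III → plaintiff. The plaintiff must prevail on every issue; overall, the defendant prevails.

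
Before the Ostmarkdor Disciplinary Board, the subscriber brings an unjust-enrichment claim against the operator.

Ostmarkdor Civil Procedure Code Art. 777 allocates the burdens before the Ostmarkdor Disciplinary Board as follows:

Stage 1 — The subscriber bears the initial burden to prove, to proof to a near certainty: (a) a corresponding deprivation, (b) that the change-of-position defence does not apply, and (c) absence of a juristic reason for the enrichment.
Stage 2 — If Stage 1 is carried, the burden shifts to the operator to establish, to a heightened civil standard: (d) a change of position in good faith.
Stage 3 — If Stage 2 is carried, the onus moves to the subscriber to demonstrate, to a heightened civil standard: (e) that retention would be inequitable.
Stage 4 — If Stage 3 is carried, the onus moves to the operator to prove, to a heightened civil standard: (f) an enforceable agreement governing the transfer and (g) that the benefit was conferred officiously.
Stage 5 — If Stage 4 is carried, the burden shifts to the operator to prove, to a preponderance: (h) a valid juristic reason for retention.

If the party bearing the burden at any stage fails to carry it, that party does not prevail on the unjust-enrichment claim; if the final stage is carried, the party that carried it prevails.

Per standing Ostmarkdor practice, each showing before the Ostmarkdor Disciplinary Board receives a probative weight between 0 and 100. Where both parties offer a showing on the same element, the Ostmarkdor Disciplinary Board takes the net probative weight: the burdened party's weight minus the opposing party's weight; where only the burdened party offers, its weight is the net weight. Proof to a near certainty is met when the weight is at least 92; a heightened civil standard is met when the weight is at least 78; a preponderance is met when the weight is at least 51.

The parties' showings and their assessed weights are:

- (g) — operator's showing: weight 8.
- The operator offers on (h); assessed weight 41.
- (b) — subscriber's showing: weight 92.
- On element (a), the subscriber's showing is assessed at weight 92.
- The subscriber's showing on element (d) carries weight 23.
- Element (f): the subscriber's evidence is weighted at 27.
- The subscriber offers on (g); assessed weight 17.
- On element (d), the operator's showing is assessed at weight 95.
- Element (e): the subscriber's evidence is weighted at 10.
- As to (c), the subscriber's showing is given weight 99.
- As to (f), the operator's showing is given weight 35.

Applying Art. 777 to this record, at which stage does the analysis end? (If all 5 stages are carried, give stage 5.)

Stage 1 (subscriber, proof to a near certainty, weight is at least 92): (a) 92 ≥ 92 — meets; (b) 92 ≥ 92 — meets; (c) 99 ≥ 92 — meets.
  Stage 1 carried; the burden shifts to the operator.
Stage 2 (operator, a heightened civil standard, weight is at least 78): (d) net 95−23=72 < 78 — fails.
  Not every element is met, so the operator fails to carry Stage 2.
So the subscriber prevails.

stage 2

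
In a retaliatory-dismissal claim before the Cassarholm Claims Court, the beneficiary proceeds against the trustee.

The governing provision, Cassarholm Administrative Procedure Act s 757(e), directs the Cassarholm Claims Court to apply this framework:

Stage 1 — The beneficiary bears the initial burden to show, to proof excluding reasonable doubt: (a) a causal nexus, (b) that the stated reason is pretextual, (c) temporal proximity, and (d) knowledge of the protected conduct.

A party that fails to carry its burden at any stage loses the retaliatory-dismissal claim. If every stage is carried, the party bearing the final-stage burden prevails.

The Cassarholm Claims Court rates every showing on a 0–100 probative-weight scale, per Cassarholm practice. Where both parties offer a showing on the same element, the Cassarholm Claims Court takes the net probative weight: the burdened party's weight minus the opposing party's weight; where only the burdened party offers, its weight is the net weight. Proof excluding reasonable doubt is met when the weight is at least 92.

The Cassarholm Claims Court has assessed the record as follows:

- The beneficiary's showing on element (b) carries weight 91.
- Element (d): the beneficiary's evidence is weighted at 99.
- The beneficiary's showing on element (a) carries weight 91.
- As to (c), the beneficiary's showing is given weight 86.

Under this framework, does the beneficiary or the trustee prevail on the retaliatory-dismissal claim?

trustee

Stage 1 — burden on beneficiary; standard: proof excluding reasonable doubt (weight is at least 92).
    (a): 91 < 92 [not met]
    (b): 91 < 92 [not met]
    (c): 86 < 92 [not met]
    (d): 99 ≥ 92 [met]
  Stage 1 not carried; the beneficiary fails its burden.
The analysis ends at Stage 1; the trustee prevails.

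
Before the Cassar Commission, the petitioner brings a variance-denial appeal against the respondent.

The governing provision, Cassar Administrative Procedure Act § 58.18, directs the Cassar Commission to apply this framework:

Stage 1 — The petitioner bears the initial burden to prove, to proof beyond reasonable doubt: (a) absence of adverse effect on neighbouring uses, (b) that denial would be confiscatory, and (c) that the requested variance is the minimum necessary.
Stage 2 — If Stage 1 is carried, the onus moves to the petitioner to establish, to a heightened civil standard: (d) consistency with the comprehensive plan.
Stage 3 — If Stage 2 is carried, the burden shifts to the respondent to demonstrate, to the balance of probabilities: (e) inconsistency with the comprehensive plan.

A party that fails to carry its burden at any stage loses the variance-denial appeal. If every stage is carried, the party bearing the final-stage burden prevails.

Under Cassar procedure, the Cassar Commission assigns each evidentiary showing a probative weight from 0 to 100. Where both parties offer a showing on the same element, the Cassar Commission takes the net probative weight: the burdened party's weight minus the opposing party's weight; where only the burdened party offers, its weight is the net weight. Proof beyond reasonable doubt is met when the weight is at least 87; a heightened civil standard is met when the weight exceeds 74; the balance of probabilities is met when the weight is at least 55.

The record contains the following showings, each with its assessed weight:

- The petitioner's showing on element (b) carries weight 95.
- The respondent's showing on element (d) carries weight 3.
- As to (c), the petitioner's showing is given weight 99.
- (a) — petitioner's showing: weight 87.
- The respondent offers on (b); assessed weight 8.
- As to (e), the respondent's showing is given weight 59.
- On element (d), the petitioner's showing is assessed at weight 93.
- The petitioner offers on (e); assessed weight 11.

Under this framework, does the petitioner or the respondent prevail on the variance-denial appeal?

petitioner

Stage 1 (petitioner, proof beyond reasonable doubt, weight is at least 87): (a) 87 ≥ 87 — meets; (b) net 95−8=87 ≥ 87 — meets; (c) 99 ≥ 87 — meets.
  All elements met. The petitioner retains the burden for Stage 2.
Stage 2 (petitioner, a heightened civil standard, weight exceeds 74): (d) net 93−3=90 > 74 — meets.
  Stage 2 is satisfied; the onus moves to the respondent.
Stage 3 (respondent, the balance of probabilities, weight is at least 55): (e) net 59−11=48 < 55 — fails.
  The respondent does not carry Stage 3.
The analysis ends at Stage 3; the petitioner prevails.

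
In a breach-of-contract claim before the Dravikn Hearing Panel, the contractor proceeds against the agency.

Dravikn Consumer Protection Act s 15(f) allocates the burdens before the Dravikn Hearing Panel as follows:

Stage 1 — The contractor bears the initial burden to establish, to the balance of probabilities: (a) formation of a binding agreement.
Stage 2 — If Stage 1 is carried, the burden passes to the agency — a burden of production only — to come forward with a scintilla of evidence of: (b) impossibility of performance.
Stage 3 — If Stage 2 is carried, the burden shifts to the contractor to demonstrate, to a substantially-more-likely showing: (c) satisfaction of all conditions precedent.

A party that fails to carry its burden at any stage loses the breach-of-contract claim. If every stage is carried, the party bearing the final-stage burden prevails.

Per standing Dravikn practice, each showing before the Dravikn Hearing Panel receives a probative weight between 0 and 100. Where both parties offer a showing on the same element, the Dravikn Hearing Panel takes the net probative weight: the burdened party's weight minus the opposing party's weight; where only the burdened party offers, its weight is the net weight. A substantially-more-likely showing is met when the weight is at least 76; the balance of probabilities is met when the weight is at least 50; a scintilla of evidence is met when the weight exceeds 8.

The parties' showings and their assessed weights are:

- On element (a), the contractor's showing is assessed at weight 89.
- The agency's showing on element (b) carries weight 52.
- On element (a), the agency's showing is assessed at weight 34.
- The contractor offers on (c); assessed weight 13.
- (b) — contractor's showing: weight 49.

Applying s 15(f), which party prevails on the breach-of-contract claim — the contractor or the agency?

contractor

Stage 1 (contractor, the balance of probabilities, weight is at least 50): (a) net 89−34=55 ≥ 50 — meets.
  The contractor carries Stage 1; the agency now bears the burden.
Stage 2 (agency, a scintilla of evidence, weight exceeds 8): (b) net 52−49=3 ≤ 8 — fails.
  Not every element is met, so the agency fails to carry Stage 2.
The contractor prevails.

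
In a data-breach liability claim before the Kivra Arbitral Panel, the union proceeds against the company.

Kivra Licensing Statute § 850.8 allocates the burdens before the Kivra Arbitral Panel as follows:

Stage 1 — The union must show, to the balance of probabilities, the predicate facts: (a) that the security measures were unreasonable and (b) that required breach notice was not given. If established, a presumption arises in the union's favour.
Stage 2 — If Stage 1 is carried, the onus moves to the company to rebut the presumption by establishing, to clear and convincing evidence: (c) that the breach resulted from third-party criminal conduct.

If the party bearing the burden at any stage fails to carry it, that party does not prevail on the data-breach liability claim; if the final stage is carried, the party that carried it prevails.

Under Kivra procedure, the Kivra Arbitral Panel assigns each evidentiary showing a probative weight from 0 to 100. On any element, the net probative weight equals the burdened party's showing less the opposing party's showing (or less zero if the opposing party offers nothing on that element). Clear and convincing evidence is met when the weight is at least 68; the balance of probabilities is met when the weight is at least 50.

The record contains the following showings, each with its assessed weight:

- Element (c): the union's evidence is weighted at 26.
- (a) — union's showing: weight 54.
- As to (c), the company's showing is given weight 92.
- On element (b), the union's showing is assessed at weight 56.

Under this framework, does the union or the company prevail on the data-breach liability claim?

Stage 1 (union, the balance of probabilities, weight is at least 50): (a) 54 ≥ 50 — meets; (b) 56 ≥ 50 — meets.
  Stage 1 carried; the burden shifts to the company.
Stage 2 (company, clear and convincing evidence, weight is at least 68): (c) net 92−26=66 < 68 — fails.
  Not every element is met, so the company fails to carry Stage 2.
So the union prevails.

union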